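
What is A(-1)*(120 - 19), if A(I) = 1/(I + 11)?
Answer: 101/10 ≈ 10.100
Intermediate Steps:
A(I) = 1/(11 + I)
A(-1)*(120 - 19) = (120 - 19)/(11 - 1) = 101/10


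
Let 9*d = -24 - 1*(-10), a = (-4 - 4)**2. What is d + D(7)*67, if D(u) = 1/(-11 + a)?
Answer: -139/477 ≈ -0.29140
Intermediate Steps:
a = 64 (a = (-8)**2 = 64)
D(u) = 1/53 (D(u) = 1/(-11 + 64) = 1/53)
d = -14/9 (d = (-24 - 1*(-10))/9 = (-24 + 10)/9 = (1/9)*(-14) = -14/9 ≈ -1.5556)
d + D(7)*67 = -14/9 + (1/53)*67 = -14/9 + 67/53 = -139/477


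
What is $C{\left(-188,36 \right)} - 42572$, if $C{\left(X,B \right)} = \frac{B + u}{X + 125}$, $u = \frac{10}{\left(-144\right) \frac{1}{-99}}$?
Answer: $- \frac{3065233}{72} \approx -42573.0$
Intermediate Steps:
$u = \frac{55}{8}$ ($u = \frac{10}{\left(-144\right) \left(- \frac{1}{99}\right)} = \frac{10}{\frac{16}{11}} = 10 \cdot \frac{11}{16} = \frac{55}{8} \approx 6.875$)
$C{\left(X,B \right)} = \frac{\frac{55}{8} + B}{125 + X}$ ($C{\left(X,B \right)} = \frac{B + \frac{55}{8}}{X + 125} = \frac{\frac{55}{8} + B}{125 + X}$)
$C{\left(-188,36 \right)} - 42572 = \frac{\frac{55}{8} + 36}{125 - 188} - 42572 = \frac{1}{-63} \cdot \frac{343}{8} - 42572 = \left(- \frac{1}{63}\right) \frac{343}{8} - 42572 = - \frac{49}{72} - 42572 = - \frac{3065233}{72}$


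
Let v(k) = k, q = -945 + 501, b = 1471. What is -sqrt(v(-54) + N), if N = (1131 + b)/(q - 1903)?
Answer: -2*I*sqrt(75890245)/2347 ≈ -7.4235*I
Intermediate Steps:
q = -444
N = -2602/2347 (N = (1131 + 1471)/(-444 - 1903) = 2602/(-2347) = 2602*(-1/2347) = -2602/2347 ≈ -1.1087)
-sqrt(v(-54) + N) = -sqrt(-54 - 2602/2347) = -sqrt(-129340/2347) = -2*I*sqrt(75890245)/2347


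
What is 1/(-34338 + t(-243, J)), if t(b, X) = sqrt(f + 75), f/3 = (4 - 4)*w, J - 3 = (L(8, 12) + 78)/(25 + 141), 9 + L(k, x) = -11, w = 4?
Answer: -11446/393032723 - 5*sqrt(3)/1179098169 ≈ -2.9130e-5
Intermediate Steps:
L(k, x) = -20 (L(k, x) = -9 - 11 = -20)
J = 278/83 (J = 3 + (-20 + 78)/(25 + 141) = 3 + 58/166 = 3 + 58*(1/166) = 3 + 29/83 = 278/83 ≈ 3.3494)
f = 0 (f = 3*((4 - 4)*4) = 3*(0*4) = 3*0 = 0)
t(b, X) = 5*sqrt(3) (t(b, X) = sqrt(0 + 75) = sqrt(75) = 5*sqrt(3))
1/(-34338 + t(-243, J)) = 1/(-34338 + 5*sqrt(3))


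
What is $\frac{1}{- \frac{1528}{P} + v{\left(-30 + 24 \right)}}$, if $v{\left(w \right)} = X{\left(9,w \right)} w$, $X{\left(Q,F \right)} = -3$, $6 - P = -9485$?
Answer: $\frac{9491}{169310} \approx 0.056057$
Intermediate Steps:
$P = 9491$ ($P = 6 - -9485 = 6 + 9485 = 9491$)
$v{\left(w \right)} = - 3 w$
$\frac{1}{- \frac{1528}{P} + v{\left(-30 + 24 \right)}} = \frac{1}{- \frac{1528}{9491} - 3 \left(-30 + 24\right)} = \frac{1}{\left(-1528\right) \frac{1}{9491} - -18} = \frac{1}{- \frac{1528}{9491} + 18} = \frac{1}{\frac{169310}{9491}} = \frac{9491}{169310}$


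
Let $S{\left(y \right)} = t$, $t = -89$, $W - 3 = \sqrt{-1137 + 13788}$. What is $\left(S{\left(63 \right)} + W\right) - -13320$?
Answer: $13234 + \sqrt{12651} \approx 13346.0$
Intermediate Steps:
$W = 3 + \sqrt{12651}$ ($W = 3 + \sqrt{-1137 + 13788} = 3 + \sqrt{12651} \approx 115.48$)
$S{\left(y \right)} = -89$
$\left(S{\left(63 \right)} + W\right) - -13320 = \left(-89 + \left(3 + \sqrt{12651}\right)\right) - -13320 = \left(-86 + \sqrt{12651}\right) + 13320 = 13234 + \sqrt{12651}$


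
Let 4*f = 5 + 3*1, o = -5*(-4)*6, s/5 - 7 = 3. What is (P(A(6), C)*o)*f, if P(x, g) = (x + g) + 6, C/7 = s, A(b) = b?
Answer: 86880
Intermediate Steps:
s = 50 (s = 35 + 5*3 = 35 + 15 = 50)
C = 350 (C = 7*50 = 350)
P(x, g) = 6 + g + x (P(x, g) = (g + x) + 6 = 6 + g + x)
o = 120 (o = 20*6 = 120)
f = 2 (f = (5 + 3*1)/4 = (5 + 3)/4 = (¼)*8 = 2)
(P(A(6), C)*o)*f = ((6 + 350 + 6)*120)*2 = (362*120)*2 = 43440*2 = 86880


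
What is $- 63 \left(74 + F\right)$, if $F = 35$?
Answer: $-6867$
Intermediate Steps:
$- 63 \left(74 + F\right) = - 63 \left(74 + 35\right) = \left(-63\right) 109 = -6867$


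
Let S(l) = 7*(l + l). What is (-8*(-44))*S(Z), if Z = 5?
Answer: 24640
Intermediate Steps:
S(l) = 14*l (S(l) = 7*(2*l) = 14*l)
(-8*(-44))*S(Z) = (-8*(-44))*(14*5) = 352*70 = 24640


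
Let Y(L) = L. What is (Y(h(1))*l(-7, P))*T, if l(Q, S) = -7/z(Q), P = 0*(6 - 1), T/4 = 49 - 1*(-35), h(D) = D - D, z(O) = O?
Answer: 0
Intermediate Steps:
h(D) = 0
T = 336 (T = 4*(49 - 1*(-35)) = 4*(49 + 35) = 4*84 = 336)
P = 0 (P = 0*5 = 0)
l(Q, S) = -7/Q
(Y(h(1))*l(-7, P))*T = (0*(-7/(-7)))*336 = (0*(-7*(-⅐)))*336 = (0*1)*336 = 0*336 = 0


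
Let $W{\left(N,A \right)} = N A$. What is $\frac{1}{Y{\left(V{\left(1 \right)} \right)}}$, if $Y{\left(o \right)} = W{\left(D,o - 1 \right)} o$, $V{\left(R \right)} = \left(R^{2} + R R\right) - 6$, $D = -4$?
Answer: $- \frac{1}{80} \approx -0.0125$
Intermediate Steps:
$W{\left(N,A \right)} = A N$
$V{\left(R \right)} = -6 + 2 R^{2}$ ($V{\left(R \right)} = \left(R^{2} + R^{2}\right) - 6 = 2 R^{2} - 6 = -6 + 2 R^{2}$)
$Y{\left(o \right)} = o \left(4 - 4 o\right)$ ($Y{\left(o \right)} = \left(o - 1\right) \left(-4\right) o = \left(-1 + o\right) \left(-4\right) o = \left(4 - 4 o\right) o = o \left(4 - 4 o\right)$)
$\frac{1}{Y{\left(V{\left(1 \right)} \right)}} = \frac{1}{4 \left(-6 + 2 \cdot 1^{2}\right) \left(1 - \left(-6 + 2 \cdot 1^{2}\right)\right)} = \frac{1}{4 \left(-6 + 2 \cdot 1\right) \left(1 - \left(-6 + 2 \cdot 1\right)\right)} = \frac{1}{4 \left(-6 + 2\right) \left(1 - \left(-6 + 2\right)\right)} = \frac{1}{4 \left(-4\right) \left(1 - -4\right)} = \frac{1}{4 \left(-4\right) \left(1 + 4\right)} = \frac{1}{4 \left(-4\right) 5} = \frac{1}{-80} = - \frac{1}{80}$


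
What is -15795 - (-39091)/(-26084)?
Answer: -412035871/26084 ≈ -15797.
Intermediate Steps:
-15795 - (-39091)/(-26084) = -15795 - (-39091)*(-1)/26084 = -15795 - 1*39091/26084 = -15795 - 39091/26084 = -412035871/26084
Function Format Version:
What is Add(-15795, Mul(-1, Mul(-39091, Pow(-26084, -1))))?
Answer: Rational(-412035871, 26084) ≈ -15797.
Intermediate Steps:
Add(-15795, Mul(-1, Mul(-39091, Pow(-26084, -1)))) = Add(-15795, Mul(-1, Mul(-39091, Rational(-1, 26084)))) = Add(-15795, Mul(-1, Rational(39091, 26084))) = Add(-15795, Rational(-39091, 26084)) = Rational(-412035871, 26084)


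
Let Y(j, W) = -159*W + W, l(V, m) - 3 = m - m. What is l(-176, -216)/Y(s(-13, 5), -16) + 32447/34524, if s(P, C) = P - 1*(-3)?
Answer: 20532397/21819168 ≈ 0.94103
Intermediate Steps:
s(P, C) = 3 + P (s(P, C) = P + 3 = 3 + P)
l(V, m) = 3 (l(V, m) = 3 + (m - m) = 3 + 0 = 3)
Y(j, W) = -158*W
l(-176, -216)/Y(s(-13, 5), -16) + 32447/34524 = 3/((-158*(-16))) + 32447/34524 = 3/2528 + 32447*(1/34524) = 3*(1/2528) + 32447/34524 = 3/2528 + 32447/34524 = 20532397/21819168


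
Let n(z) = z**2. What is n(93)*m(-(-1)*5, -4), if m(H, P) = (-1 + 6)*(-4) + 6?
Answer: -121086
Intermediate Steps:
m(H, P) = -14 (m(H, P) = 5*(-4) + 6 = -20 + 6 = -14)
n(93)*m(-(-1)*5, -4) = 93**2*(-14) = 8649*(-14) = -121086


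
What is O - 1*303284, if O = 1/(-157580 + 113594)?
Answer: -13340250025/43986 ≈ -3.0328e+5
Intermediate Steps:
O = -1/43986 (O = 1/(-43986) = -1/43986 ≈ -2.2735e-5)
O - 1*303284 = -1/43986 - 1*303284 = -1/43986 - 303284 = -13340250025/43986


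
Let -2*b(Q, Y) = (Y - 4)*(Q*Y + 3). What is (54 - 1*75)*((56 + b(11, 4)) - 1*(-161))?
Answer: -4557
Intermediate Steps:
b(Q, Y) = -(-4 + Y)*(3 + Q*Y)/2 (b(Q, Y) = -(Y - 4)*(Q*Y + 3)/2 = -(-4 + Y)*(3 + Q*Y)/2)
(54 - 1*75)*((56 + b(11, 4)) - 1*(-161)) = (54 - 1*75)*((56 + (6 - 3/2*4 + 2*11*4 - ½*11*4²)) - 1*(-161)) = (54 - 75)*((56 + (6 - 6 + 88 - ½*11*16)) + 161) = -21*((56 + (6 - 6 + 88 - 88)) + 161) = -21*((56 + 0) + 161) = -21*(56 + 161) = -21*217 = -4557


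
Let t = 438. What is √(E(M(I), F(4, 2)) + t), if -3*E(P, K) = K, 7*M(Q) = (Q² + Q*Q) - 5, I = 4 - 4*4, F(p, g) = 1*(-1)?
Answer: √3945/3 ≈ 20.936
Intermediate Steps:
F(p, g) = -1
I = -12 (I = 4 - 16 = -12)
M(Q) = -5/7 + 2*Q²/7 (M(Q) = ((Q² + Q*Q) - 5)/7 = ((Q² + Q²) - 5)/7 = (2*Q² - 5)/7 = (-5 + 2*Q²)/7 = -5/7 + 2*Q²/7)
E(P, K) = -K/3
√(E(M(I), F(4, 2)) + t) = √(-⅓*(-1) + 438) = √(⅓ + 438) = √(1315/3) = √3945/3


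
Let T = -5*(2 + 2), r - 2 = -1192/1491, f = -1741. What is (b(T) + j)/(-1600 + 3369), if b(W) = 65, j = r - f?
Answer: 2694536/2637579 ≈ 1.0216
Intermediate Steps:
r = 1790/1491 (r = 2 - 1192/1491 = 1790/1491 ≈ 1.2005)
j = 2597621/1491 (j = 1790/1491 - 1*(-1741) = 1790/1491 + 1741 = 2597621/1491 ≈ 1742.2)
T = -20 (T = -5*4 = -20)
(b(T) + j)/(-1600 + 3369) = (65 + 2597621/1491)/(-1600 + 3369) = (2694536/1491)/1769 = (2694536/1491)*(1/1769) = 2694536/2637579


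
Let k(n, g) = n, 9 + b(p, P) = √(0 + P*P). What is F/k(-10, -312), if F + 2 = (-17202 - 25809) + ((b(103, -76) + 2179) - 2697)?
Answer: 21732/5 ≈ 4346.4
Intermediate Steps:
b(p, P) = -9 + √(P²) (b(p, P) = -9 + √(0 + P*P) = -9 + √(0 + P²) = -9 + √(P²))
F = -43464 (F = -2 + ((-17202 - 25809) + (((-9 + √((-76)²)) + 2179) - 2697)) = -2 + (-43011 + (((-9 + √5776) + 2179) - 2697)) = -2 + (-43011 + (((-9 + 76) + 2179) - 2697)) = -2 + (-43011 + ((67 + 2179) - 2697)) = -2 + (-43011 + (2246 - 2697)) = -2 + (-43011 - 451) = -2 - 43462 = -43464)
F/k(-10, -312) = -43464/(-10) = -43464*(-⅒) = 21732/5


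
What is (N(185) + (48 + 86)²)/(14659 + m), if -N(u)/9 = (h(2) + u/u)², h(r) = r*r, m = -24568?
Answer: -17731/9909 ≈ -1.7894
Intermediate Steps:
h(r) = r²
N(u) = -225 (N(u) = -9*(2² + u/u)² = -9*(4 + 1)² = -9*5² = -9*25 = -225)
(N(185) + (48 + 86)²)/(14659 + m) = (-225 + (48 + 86)²)/(14659 - 24568) = (-225 + 134²)/(-9909) = (-225 + 17956)*(-1/9909) = 17731*(-1/9909) = -17731/9909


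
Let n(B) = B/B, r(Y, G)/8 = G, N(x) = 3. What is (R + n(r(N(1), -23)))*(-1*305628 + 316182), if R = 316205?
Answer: 3337238124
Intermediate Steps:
r(Y, G) = 8*G
n(B) = 1
(R + n(r(N(1), -23)))*(-1*305628 + 316182) = (316205 + 1)*(-1*305628 + 316182) = 316206*(-305628 + 316182) = 316206*10554 = 3337238124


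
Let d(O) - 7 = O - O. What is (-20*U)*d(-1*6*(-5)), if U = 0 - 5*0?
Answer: 0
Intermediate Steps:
U = 0 (U = 0 + 0 = 0)
d(O) = 7 (d(O) = 7 + (O - O) = 7 + 0 = 7)
(-20*U)*d(-1*6*(-5)) = -20*0*7 = 0*7 = 0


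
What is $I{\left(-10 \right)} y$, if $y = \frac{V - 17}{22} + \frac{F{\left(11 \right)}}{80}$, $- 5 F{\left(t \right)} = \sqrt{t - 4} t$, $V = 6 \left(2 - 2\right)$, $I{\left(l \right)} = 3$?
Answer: $- \frac{51}{22} - \frac{33 \sqrt{7}}{400} \approx -2.5365$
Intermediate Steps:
$V = 0$ ($V = 6 \cdot 0 = 0$)
$F{\left(t \right)} = - \frac{t \sqrt{-4 + t}}{5}$ ($F{\left(t \right)} = - \frac{\sqrt{t - 4} t}{5} = - \frac{\sqrt{-4 + t} t}{5} = - \frac{t \sqrt{-4 + t}}{5}$)
$y = - \frac{17}{22} - \frac{11 \sqrt{7}}{400}$ ($y = \frac{0 - 17}{22} + \frac{\left(- \frac{1}{5}\right) 11 \sqrt{-4 + 11}}{80} = \left(0 - 17\right) \frac{1}{22} + \left(- \frac{1}{5}\right) 11 \sqrt{7} \cdot \frac{1}{80} = \left(-17\right) \frac{1}{22} + - \frac{11 \sqrt{7}}{5} \cdot \frac{1}{80} = - \frac{17}{22} - \frac{11 \sqrt{7}}{400} \approx -0.84549$)
$I{\left(-10 \right)} y = 3 \left(- \frac{17}{22} - \frac{11 \sqrt{7}}{400}\right) = - \frac{51}{22} - \frac{33 \sqrt{7}}{400}$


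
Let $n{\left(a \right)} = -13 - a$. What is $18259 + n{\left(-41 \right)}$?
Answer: $18287$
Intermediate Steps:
$18259 + n{\left(-41 \right)} = 18259 - -28 = 18259 + \left(-13 + 41\right) = 18259 + 28 = 18287$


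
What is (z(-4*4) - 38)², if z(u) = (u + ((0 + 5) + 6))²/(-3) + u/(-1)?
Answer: 8281/9 ≈ 920.11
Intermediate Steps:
z(u) = -u - (11 + u)²/3 (z(u) = (u + (5 + 6))²*(-⅓) + u*(-1) = (u + 11)²*(-⅓) - u = (11 + u)²*(-⅓) - u = -(11 + u)²/3 - u = -u - (11 + u)²/3)
(z(-4*4) - 38)² = ((-(-4)*4 - (11 - 4*4)²/3) - 38)² = ((-1*(-16) - (11 - 16)²/3) - 38)² = ((16 - ⅓*(-5)²) - 38)² = ((16 - ⅓*25) - 38)² = ((16 - 25/3) - 38)² = (23/3 - 38)² = (-91/3)² = 8281/9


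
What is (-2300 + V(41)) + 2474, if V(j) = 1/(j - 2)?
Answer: 6787/39 ≈ 174.03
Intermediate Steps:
V(j) = 1/(-2 + j)
(-2300 + V(41)) + 2474 = (-2300 + 1/(-2 + 41)) + 2474 = (-2300 + 1/39) + 2474 = -89699/39 + 2474 = 6787/39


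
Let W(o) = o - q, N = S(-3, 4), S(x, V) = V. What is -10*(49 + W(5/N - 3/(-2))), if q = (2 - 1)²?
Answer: -1015/2 ≈ -507.50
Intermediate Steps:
N = 4
q = 1 (q = 1² = 1)
W(o) = -1 + o (W(o) = o - 1*1 = o - 1 = -1 + o)
-10*(49 + W(5/N - 3/(-2))) = -10*(49 + (-1 + (5/4 - 3/(-2)))) = -10*(49 + (-1 + (5*(¼) - 3*(-½)))) = -10*(49 + (-1 + (5/4 + 3/2))) = -10*(49 + (-1 + 11/4)) = -10*(49 + 7/4) = -10*203/4 = -1015/2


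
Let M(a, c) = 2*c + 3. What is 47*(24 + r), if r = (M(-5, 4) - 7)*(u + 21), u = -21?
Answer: 1128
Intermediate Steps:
M(a, c) = 3 + 2*c
r = 0 (r = ((3 + 2*4) - 7)*(-21 + 21) = ((3 + 8) - 7)*0 = (11 - 7)*0 = 4*0 = 0)
47*(24 + r) = 47*(24 + 0) = 47*24 = 1128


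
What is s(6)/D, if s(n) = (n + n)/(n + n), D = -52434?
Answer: -1/52434 ≈ -1.9072e-5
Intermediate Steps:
s(n) = 1 (s(n) = (2*n)/((2*n)) = (2*n)*(1/(2*n)) = 1)
s(6)/D = 1/(-52434) = 1*(-1/52434) = -1/52434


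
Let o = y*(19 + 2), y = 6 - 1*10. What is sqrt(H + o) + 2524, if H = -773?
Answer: 2524 + I*sqrt(857) ≈ 2524.0 + 29.275*I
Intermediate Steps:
y = -4 (y = 6 - 10 = -4)
o = -84 (o = -4*(19 + 2) = -4*21 = -84)
sqrt(H + o) + 2524 = sqrt(-773 - 84) + 2524 = sqrt(-857) + 2524 = I*sqrt(857) + 2524 = 2524 + I*sqrt(857)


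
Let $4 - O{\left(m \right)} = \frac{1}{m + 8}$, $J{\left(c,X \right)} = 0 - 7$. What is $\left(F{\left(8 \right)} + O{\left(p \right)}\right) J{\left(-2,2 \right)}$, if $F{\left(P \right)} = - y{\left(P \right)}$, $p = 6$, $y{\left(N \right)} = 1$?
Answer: $- \frac{41}{2} \approx -20.5$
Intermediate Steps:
$J{\left(c,X \right)} = -7$ ($J{\left(c,X \right)} = 0 - 7 = -7$)
$O{\left(m \right)} = 4 - \frac{1}{8 + m}$ ($O{\left(m \right)} = 4 - \frac{1}{m + 8} = 4 - \frac{1}{8 + m}$)
$F{\left(P \right)} = -1$ ($F{\left(P \right)} = \left(-1\right) 1 = -1$)
$\left(F{\left(8 \right)} + O{\left(p \right)}\right) J{\left(-2,2 \right)} = \left(-1 + \frac{31 + 4 \cdot 6}{8 + 6}\right) \left(-7\right) = \left(-1 + \frac{31 + 24}{14}\right) \left(-7\right) = \left(-1 + \frac{1}{14} \cdot 55\right) \left(-7\right) = \left(-1 + \frac{55}{14}\right) \left(-7\right) = \frac{41}{14} \left(-7\right) = - \frac{41}{2}$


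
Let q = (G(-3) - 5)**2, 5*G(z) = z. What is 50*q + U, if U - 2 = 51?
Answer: 1621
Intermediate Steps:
U = 53 (U = 2 + 51 = 53)
G(z) = z/5
q = 784/25 (q = ((1/5)*(-3) - 5)**2 = (-3/5 - 5)**2 = (-28/5)**2 = 784/25 ≈ 31.360)
50*q + U = 50*(784/25) + 53 = 1568 + 53 = 1621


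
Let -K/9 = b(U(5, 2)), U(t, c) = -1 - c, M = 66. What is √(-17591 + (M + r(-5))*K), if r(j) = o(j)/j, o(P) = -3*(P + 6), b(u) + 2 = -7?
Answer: I*√304910/5 ≈ 110.44*I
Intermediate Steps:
b(u) = -9 (b(u) = -2 - 7 = -9)
o(P) = -18 - 3*P (o(P) = -3*(6 + P) = -18 - 3*P)
K = 81 (K = -9*(-9) = 81)
r(j) = (-18 - 3*j)/j
√(-17591 + (M + r(-5))*K) = √(-17591 + (66 + (-3 - 18/(-5)))*81) = √(-17591 + (66 + (-3 - 18*(-⅕)))*81) = √(-17591 + (66 + (-3 + 18/5))*81) = √(-17591 + (66 + ⅗)*81) = √(-17591 + (333/5)*81) = √(-17591 + 26973/5) = √(-60982/5) = I*√304910/5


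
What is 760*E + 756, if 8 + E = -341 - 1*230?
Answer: -439284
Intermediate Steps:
E = -579 (E = -8 + (-341 - 1*230) = -8 + (-341 - 230) = -8 - 571 = -579)
760*E + 756 = 760*(-579) + 756 = -440040 + 756 = -439284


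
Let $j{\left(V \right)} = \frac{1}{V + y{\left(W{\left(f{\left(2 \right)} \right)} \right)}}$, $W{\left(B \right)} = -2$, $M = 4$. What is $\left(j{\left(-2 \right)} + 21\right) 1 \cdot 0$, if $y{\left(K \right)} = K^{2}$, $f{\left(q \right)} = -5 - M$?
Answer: $0$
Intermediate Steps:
$f{\left(q \right)} = -9$ ($f{\left(q \right)} = -5 - 4 = -9$)
$j{\left(V \right)} = \frac{1}{4 + V}$ ($j{\left(V \right)} = \frac{1}{V + \left(-2\right)^{2}} = \frac{1}{V + 4} = \frac{1}{4 + V}$)
$\left(j{\left(-2 \right)} + 21\right) 1 \cdot 0 = \left(\frac{1}{4 - 2} + 21\right) 1 \cdot 0 = \left(\frac{1}{2} + 21\right) 0 = \frac{43}{2} \cdot 0 = 0$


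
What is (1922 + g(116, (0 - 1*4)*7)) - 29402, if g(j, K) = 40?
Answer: -27440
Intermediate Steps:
(1922 + g(116, (0 - 1*4)*7)) - 29402 = (1922 + 40) - 29402 = 1962 - 29402 = -27440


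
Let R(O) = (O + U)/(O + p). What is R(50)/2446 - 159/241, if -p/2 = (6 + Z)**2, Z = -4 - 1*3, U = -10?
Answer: -2332279/3536916 ≈ -0.65941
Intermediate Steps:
Z = -7 (Z = -4 - 3 = -7)
p = -2 (p = -2*(6 - 7)**2 = -2*(-1)**2 = -2*1 = -2)
R(O) = (-10 + O)/(-2 + O) (R(O) = (O - 10)/(O - 2) = (-10 + O)/(-2 + O))
R(50)/2446 - 159/241 = ((-10 + 50)/(-2 + 50))/2446 - 159/241 = (40/48)*(1/2446) - 159*1/241 = ((1/48)*40)*(1/2446) - 159/241 = (5/6)*(1/2446) - 159/241 = 5/14676 - 159/241 = -2332279/3536916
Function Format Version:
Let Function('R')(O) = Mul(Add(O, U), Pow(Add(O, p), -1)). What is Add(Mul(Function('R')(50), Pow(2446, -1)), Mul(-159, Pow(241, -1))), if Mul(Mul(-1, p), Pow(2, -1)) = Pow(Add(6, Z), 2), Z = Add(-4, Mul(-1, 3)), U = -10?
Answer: Rational(-2332279, 3536916) ≈ -0.65941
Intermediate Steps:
Z = -7 (Z = Add(-4, -3) = -7)
p = -2 (p = Mul(-2, Pow(Add(6, -7), 2)) = Mul(-2, Pow(-1, 2)) = Mul(-2, 1) = -2)
Function('R')(O) = Mul(Pow(Add(-2, O), -1), Add(-10, O)) (Function('R')(O) = Mul(Add(O, -10), Pow(Add(O, -2), -1)) = Mul(Add(-10, O), Pow(Add(-2, O), -1)) = Mul(Pow(Add(-2, O), -1), Add(-10, O)))
Add(Mul(Function('R')(50), Pow(2446, -1)), Mul(-159, Pow(241, -1))) = Add(Mul(Mul(Pow(Add(-2, 50), -1), Add(-10, 50)), Pow(2446, -1)), Mul(-159, Pow(241, -1))) = Add(Mul(Mul(Pow(48, -1), 40), Rational(1, 2446)), Mul(-159, Rational(1, 241))) = Add(Mul(Mul(Rational(1, 48), 40), Rational(1, 2446)), Rational(-159, 241)) = Add(Mul(Rational(5, 6), Rational(1, 2446)), Rational(-159, 241)) = Add(Rational(5, 14676), Rational(-159, 241)) = Rational(-2332279, 3536916)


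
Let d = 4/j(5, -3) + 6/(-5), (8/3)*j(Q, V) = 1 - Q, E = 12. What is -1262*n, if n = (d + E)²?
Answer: -18783608/225 ≈ -83483.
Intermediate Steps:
j(Q, V) = 3/8 - 3*Q/8 (j(Q, V) = 3*(1 - Q)/8 = 3/8 - 3*Q/8)
d = -58/15 (d = 4/(3/8 - 3/8*5) + 6/(-5) = 4/(3/8 - 15/8) + 6*(-⅕) = 4/(-3/2) - 6/5 = 4*(-⅔) - 6/5 = -8/3 - 6/5 = -58/15 ≈ -3.8667)
n = 14884/225 (n = (-58/15 + 12)² = (122/15)² = 14884/225 ≈ 66.151)
-1262*n = -1262*14884/225 = -18783608/225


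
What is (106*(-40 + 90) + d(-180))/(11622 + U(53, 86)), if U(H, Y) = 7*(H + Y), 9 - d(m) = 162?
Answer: 5147/12595 ≈ 0.40865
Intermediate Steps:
d(m) = -153 (d(m) = 9 - 1*162 = 9 - 162 = -153)
U(H, Y) = 7*H + 7*Y
(106*(-40 + 90) + d(-180))/(11622 + U(53, 86)) = (106*(-40 + 90) - 153)/(11622 + (7*53 + 7*86)) = (106*50 - 153)/(11622 + (371 + 602)) = (5300 - 153)/(11622 + 973) = 5147/12595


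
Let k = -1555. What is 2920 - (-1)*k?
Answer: 1365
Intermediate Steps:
2920 - (-1)*k = 2920 - (-1)*(-1555) = 2920 - 1*1555 = 2920 - 1555 = 1365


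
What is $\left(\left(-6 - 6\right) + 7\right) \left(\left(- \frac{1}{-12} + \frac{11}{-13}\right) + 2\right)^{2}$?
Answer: $- \frac{186245}{24336} \approx -7.6531$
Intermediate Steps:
$\left(\left(-6 - 6\right) + 7\right) \left(\left(- \frac{1}{-12} + \frac{11}{-13}\right) + 2\right)^{2} = \left(-12 + 7\right) \left(\left(\left(-1\right) \left(- \frac{1}{12}\right) + 11 \left(- \frac{1}{13}\right)\right) + 2\right)^{2} = - 5 \left(\left(\frac{1}{12} - \frac{11}{13}\right) + 2\right)^{2} = - 5 \left(- \frac{119}{156} + 2\right)^{2} = - 5 \left(\frac{193}{156}\right)^{2} = \left(-5\right) \frac{37249}{24336} = - \frac{186245}{24336}$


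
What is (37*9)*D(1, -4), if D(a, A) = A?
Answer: -1332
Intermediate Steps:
(37*9)*D(1, -4) = (37*9)*(-4) = 333*(-4) = -1332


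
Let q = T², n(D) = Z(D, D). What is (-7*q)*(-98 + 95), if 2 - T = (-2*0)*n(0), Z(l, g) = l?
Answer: 84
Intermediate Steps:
n(D) = D
T = 2 (T = 2 - (-2*0)*0 = 2 - 0*0 = 2 - 1*0 = 2 + 0 = 2)
q = 4 (q = 2² = 4)
(-7*q)*(-98 + 95) = (-7*4)*(-98 + 95) = -28*(-3) = 84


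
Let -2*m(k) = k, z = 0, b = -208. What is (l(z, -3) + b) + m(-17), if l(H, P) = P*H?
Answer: -399/2 ≈ -199.50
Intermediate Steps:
m(k) = -k/2
l(H, P) = H*P
(l(z, -3) + b) + m(-17) = (0*(-3) - 208) - 1/2*(-17) = (0 - 208) + 17/2 = -208 + 17/2 = -399/2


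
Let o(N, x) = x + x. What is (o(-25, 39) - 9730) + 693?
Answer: -8959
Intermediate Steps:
o(N, x) = 2*x
(o(-25, 39) - 9730) + 693 = (2*39 - 9730) + 693 = (78 - 9730) + 693 = -9652 + 693 = -8959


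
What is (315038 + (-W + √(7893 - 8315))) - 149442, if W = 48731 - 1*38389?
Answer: 155254 + I*√422 ≈ 1.5525e+5 + 20.543*I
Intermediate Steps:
W = 10342 (W = 48731 - 38389 = 10342)
(315038 + (-W + √(7893 - 8315))) - 149442 = (315038 + (-1*10342 + √(7893 - 8315))) - 149442 = (315038 + (-10342 + √(-422))) - 149442 = (315038 + (-10342 + I*√422)) - 149442 = (304696 + I*√422) - 149442 = 155254 + I*√422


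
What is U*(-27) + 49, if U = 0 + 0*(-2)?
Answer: 49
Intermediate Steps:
U = 0 (U = 0 + 0 = 0)
U*(-27) + 49 = 0*(-27) + 49 = 0 + 49 = 49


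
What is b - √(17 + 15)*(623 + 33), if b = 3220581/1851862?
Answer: 3220581/1851862 - 2624*√2 ≈ -3709.2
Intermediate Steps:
b = 3220581/1851862 (b = 3220581*(1/1851862) = 3220581/1851862 ≈ 1.7391)
b - √(17 + 15)*(623 + 33) = 3220581/1851862 - √(17 + 15)*(623 + 33) = 3220581/1851862 - √32*656 = 3220581/1851862 - 4*√2*656 = 3220581/1851862 - 2624*√2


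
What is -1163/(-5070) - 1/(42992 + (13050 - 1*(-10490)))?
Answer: 38685823/168658620 ≈ 0.22937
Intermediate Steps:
-1163/(-5070) - 1/(42992 + (13050 - 1*(-10490))) = -1163*(-1/5070) - 1/(42992 + (13050 + 10490)) = 1163/5070 - 1/(42992 + 23540) = 1163/5070 - 1/66532 = 38685823/168658620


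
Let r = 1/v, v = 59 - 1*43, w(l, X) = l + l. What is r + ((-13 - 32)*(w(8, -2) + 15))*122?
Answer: -2723039/16 ≈ -1.7019e+5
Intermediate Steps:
w(l, X) = 2*l
v = 16 (v = 59 - 43 = 16)
r = 1/16 ≈ 0.062500
r + ((-13 - 32)*(w(8, -2) + 15))*122 = 1/16 + ((-13 - 32)*(2*8 + 15))*122 = 1/16 - 45*(16 + 15)*122 = 1/16 - 45*31*122 = 1/16 - 1395*122 = 1/16 - 170190 = -2723039/16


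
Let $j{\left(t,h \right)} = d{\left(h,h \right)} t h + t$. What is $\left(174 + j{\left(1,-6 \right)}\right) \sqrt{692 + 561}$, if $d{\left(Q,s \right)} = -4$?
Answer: $199 \sqrt{1253} \approx 7044.1$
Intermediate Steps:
$j{\left(t,h \right)} = t - 4 h t$ ($j{\left(t,h \right)} = - 4 t h + t = - 4 h t + t = t - 4 h t$)
$\left(174 + j{\left(1,-6 \right)}\right) \sqrt{692 + 561} = \left(174 + 1 \left(1 - -24\right)\right) \sqrt{692 + 561} = \left(174 + 1 \left(1 + 24\right)\right) \sqrt{1253} = \left(174 + 1 \cdot 25\right) \sqrt{1253} = \left(174 + 25\right) \sqrt{1253} = 199 \sqrt{1253}$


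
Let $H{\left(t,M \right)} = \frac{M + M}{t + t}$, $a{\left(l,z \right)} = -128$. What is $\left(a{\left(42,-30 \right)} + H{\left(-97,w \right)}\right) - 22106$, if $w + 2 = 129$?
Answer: $- \frac{2156825}{97} \approx -22235.0$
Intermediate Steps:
$w = 127$ ($w = -2 + 129 = 127$)
$H{\left(t,M \right)} = \frac{M}{t}$ ($H{\left(t,M \right)} = \frac{2 M}{2 t} = 2 M \frac{1}{2 t} = \frac{M}{t}$)
$\left(a{\left(42,-30 \right)} + H{\left(-97,w \right)}\right) - 22106 = \left(-128 + \frac{127}{-97}\right) - 22106 = \left(-128 + 127 \left(- \frac{1}{97}\right)\right) - 22106 = \left(-128 - \frac{127}{97}\right) - 22106 = - \frac{12543}{97} - 22106 = - \frac{2156825}{97}$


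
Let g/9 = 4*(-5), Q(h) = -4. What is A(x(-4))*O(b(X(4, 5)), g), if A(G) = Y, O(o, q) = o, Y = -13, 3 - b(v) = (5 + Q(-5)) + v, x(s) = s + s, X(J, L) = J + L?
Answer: 91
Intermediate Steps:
x(s) = 2*s
b(v) = 2 - v (b(v) = 3 - ((5 - 4) + v) = 3 - (1 + v) = 3 + (-1 - v) = 2 - v)
g = -180 (g = 9*(4*(-5)) = 9*(-20) = -180)
A(G) = -13
A(x(-4))*O(b(X(4, 5)), g) = -13*(2 - (4 + 5)) = -13*(2 - 1*9) = -13*(2 - 9) = -13*(-7) = 91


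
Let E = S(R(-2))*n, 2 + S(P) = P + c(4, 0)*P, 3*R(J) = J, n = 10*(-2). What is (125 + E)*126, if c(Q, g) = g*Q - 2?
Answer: 19110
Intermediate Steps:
c(Q, g) = -2 + Q*g (c(Q, g) = Q*g - 2 = -2 + Q*g)
n = -20
R(J) = J/3
S(P) = -2 - P (S(P) = -2 + (P + (-2 + 4*0)*P) = -2 + (P + (-2 + 0)*P) = -2 + (P - 2*P) = -2 - P)
E = 80/3 (E = (-2 - (-2)/3)*(-20) = (-2 - 1*(-⅔))*(-20) = (-2 + ⅔)*(-20) = -4/3*(-20) = 80/3 ≈ 26.667)
(125 + E)*126 = (125 + 80/3)*126 = (455/3)*126 = 19110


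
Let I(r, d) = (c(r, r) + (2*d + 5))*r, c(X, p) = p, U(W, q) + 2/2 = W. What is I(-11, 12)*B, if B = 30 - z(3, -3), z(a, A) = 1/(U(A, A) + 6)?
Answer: -5841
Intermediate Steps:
U(W, q) = -1 + W
z(a, A) = 1/(5 + A) (z(a, A) = 1/((-1 + A) + 6) = 1/(5 + A))
B = 59/2 (B = 30 - 1/(5 - 3) = 30 - 1/2 = 59/2 ≈ 29.500)
I(r, d) = r*(5 + r + 2*d) (I(r, d) = (r + (2*d + 5))*r = (r + (5 + 2*d))*r = (5 + r + 2*d)*r = r*(5 + r + 2*d))
I(-11, 12)*B = -11*(5 - 11 + 2*12)*(59/2) = -11*(5 - 11 + 24)*(59/2) = -11*18*(59/2) = -198*59/2 = -5841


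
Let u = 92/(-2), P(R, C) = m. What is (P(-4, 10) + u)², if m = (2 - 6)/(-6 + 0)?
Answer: 18496/9 ≈ 2055.1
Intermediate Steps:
m = ⅔ (m = -4/(-6) = -4*(-⅙) = ⅔ ≈ 0.66667)
P(R, C) = ⅔
u = -46 (u = 92*(-½) = -46)
(P(-4, 10) + u)² = (⅔ - 46)² = (-136/3)² = 18496/9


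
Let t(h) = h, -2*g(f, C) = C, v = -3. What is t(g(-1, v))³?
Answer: 27/8 ≈ 3.3750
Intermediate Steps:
g(f, C) = -C/2
t(g(-1, v))³ = (-½*(-3))³ = (3/2)³ = 27/8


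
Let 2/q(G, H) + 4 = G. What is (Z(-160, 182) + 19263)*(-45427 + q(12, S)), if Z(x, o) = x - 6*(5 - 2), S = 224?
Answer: -3467878095/4 ≈ -8.6697e+8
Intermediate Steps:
q(G, H) = 2/(-4 + G)
Z(x, o) = -18 + x (Z(x, o) = x - 6*3 = x - 18 = -18 + x)
(Z(-160, 182) + 19263)*(-45427 + q(12, S)) = ((-18 - 160) + 19263)*(-45427 + 2/(-4 + 12)) = (-178 + 19263)*(-45427 + 2/8) = 19085*(-45427 + 2*(⅛)) = 19085*(-45427 + ¼) = 19085*(-181707/4) = -3467878095/4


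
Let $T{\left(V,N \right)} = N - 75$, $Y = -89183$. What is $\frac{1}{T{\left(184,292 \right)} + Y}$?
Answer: $- \frac{1}{88966} \approx -1.124 \cdot 10^{-5}$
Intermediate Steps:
$T{\left(V,N \right)} = -75 + N$ ($T{\left(V,N \right)} = N - 75 = -75 + N$)
$\frac{1}{T{\left(184,292 \right)} + Y} = \frac{1}{\left(-75 + 292\right) - 89183} = \frac{1}{217 - 89183} = \frac{1}{-88966} = - \frac{1}{88966}$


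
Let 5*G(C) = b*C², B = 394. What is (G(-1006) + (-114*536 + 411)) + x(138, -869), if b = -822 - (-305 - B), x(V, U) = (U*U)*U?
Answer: -3405958438/5 ≈ -6.8119e+8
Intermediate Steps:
x(V, U) = U³ (x(V, U) = U²*U = U³)
b = -123 (b = -822 - (-305 - 1*394) = -822 - (-305 - 394) = -822 - 1*(-699) = -822 + 699 = -123)
G(C) = -123*C²/5 (G(C) = (-123*C²)/5 = -123*C²/5)
(G(-1006) + (-114*536 + 411)) + x(138, -869) = (-123/5*(-1006)² + (-114*536 + 411)) + (-869)³ = (-123/5*1012036 + (-61104 + 411)) - 656234909 = (-124480428/5 - 60693) - 656234909 = -124783893/5 - 656234909 = -3405958438/5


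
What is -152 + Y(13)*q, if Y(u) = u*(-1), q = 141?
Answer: -1985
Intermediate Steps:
Y(u) = -u
-152 + Y(13)*q = -152 - 1*13*141 = -152 - 13*141 = -152 - 1833 = -1985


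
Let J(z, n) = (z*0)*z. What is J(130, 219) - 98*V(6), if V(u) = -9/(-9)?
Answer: -98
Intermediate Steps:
V(u) = 1 (V(u) = -9*(-⅑) = 1)
J(z, n) = 0 (J(z, n) = 0*z = 0)
J(130, 219) - 98*V(6) = 0 - 98 = -98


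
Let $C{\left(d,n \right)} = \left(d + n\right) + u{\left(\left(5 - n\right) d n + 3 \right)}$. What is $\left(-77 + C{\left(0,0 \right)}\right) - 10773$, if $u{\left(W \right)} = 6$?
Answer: $-10844$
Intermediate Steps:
$C{\left(d,n \right)} = 6 + d + n$ ($C{\left(d,n \right)} = \left(d + n\right) + 6 = 6 + d + n$)
$\left(-77 + C{\left(0,0 \right)}\right) - 10773 = \left(-77 + \left(6 + 0 + 0\right)\right) - 10773 = \left(-77 + 6\right) - 10773 = -71 - 10773 = -10844$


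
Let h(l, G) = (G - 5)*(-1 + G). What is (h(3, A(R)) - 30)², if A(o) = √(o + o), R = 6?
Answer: 601 + 312*√3 ≈ 1141.4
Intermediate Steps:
A(o) = √2*√o (A(o) = √(2*o) = √2*√o)
h(l, G) = (-1 + G)*(-5 + G) (h(l, G) = (-5 + G)*(-1 + G) = (-1 + G)*(-5 + G))
(h(3, A(R)) - 30)² = ((5 + (√2*√6)² - 6*√2*√6) - 30)² = ((5 + (2*√3)² - 12*√3) - 30)² = ((5 + 12 - 12*√3) - 30)² = ((17 - 12*√3) - 30)² = (-13 - 12*√3)²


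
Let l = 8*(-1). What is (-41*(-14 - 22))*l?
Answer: -11808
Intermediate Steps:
l = -8
(-41*(-14 - 22))*l = -41*(-14 - 22)*(-8) = -41*(-36)*(-8) = 1476*(-8) = -11808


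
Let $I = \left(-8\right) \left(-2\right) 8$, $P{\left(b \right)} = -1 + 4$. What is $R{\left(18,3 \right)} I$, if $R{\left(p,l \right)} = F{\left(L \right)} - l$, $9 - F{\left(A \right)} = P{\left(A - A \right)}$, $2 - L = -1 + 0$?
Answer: $384$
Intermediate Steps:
$P{\left(b \right)} = 3$
$L = 3$ ($L = 2 - \left(-1 + 0\right) = 2 - -1 = 2 + 1 = 3$)
$F{\left(A \right)} = 6$ ($F{\left(A \right)} = 9 - 3 = 6$)
$R{\left(p,l \right)} = 6 - l$
$I = 128$ ($I = 16 \cdot 8 = 128$)
$R{\left(18,3 \right)} I = \left(6 - 3\right) 128 = 3 \cdot 128 = 384$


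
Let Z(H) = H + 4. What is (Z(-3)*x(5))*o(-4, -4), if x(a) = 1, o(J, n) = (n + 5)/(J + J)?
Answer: -⅛ ≈ -0.12500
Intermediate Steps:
o(J, n) = (5 + n)/(2*J) (o(J, n) = (5 + n)/((2*J)) = (5 + n)*(1/(2*J)) = (5 + n)/(2*J))
Z(H) = 4 + H
(Z(-3)*x(5))*o(-4, -4) = ((4 - 3)*1)*((½)*(5 - 4)/(-4)) = (1*1)*((½)*(-¼)*1) = 1*(-⅛) = -⅛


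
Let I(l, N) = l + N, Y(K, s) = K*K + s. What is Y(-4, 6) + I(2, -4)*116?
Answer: -210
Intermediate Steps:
Y(K, s) = s + K² (Y(K, s) = K² + s = s + K²)
I(l, N) = N + l
Y(-4, 6) + I(2, -4)*116 = (6 + (-4)²) + (-4 + 2)*116 = (6 + 16) - 2*116 = 22 - 232 = -210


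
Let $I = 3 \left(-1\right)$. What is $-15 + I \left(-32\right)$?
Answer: $81$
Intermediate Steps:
$I = -3$
$-15 + I \left(-32\right) = -15 - -96 = -15 + 96 = 81$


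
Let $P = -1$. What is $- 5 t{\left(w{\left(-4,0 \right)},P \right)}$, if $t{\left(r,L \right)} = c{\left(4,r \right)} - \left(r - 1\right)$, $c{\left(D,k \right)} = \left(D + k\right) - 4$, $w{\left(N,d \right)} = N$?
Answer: $-5$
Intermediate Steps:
$c{\left(D,k \right)} = -4 + D + k$
$t{\left(r,L \right)} = 1$ ($t{\left(r,L \right)} = \left(-4 + 4 + r\right) - \left(r - 1\right) = r - \left(-1 + r\right) = 1$)
$- 5 t{\left(w{\left(-4,0 \right)},P \right)} = \left(-5\right) 1 = -5$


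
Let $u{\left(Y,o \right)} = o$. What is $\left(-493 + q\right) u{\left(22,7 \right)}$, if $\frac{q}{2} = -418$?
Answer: $-9303$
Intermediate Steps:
$q = -836$ ($q = 2 \left(-418\right) = -836$)
$\left(-493 + q\right) u{\left(22,7 \right)} = \left(-493 - 836\right) 7 = \left(-1329\right) 7 = -9303$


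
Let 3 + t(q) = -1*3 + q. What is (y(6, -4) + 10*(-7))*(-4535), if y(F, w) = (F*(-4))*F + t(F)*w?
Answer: 970490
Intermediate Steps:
t(q) = -6 + q (t(q) = -3 + (-1*3 + q) = -3 + (-3 + q) = -6 + q)
y(F, w) = -4*F² + w*(-6 + F) (y(F, w) = (F*(-4))*F + (-6 + F)*w = (-4*F)*F + w*(-6 + F) = -4*F² + w*(-6 + F))
(y(6, -4) + 10*(-7))*(-4535) = ((-4*6² - 4*(-6 + 6)) + 10*(-7))*(-4535) = ((-4*36 - 4*0) - 70)*(-4535) = ((-144 + 0) - 70)*(-4535) = (-144 - 70)*(-4535) = -214*(-4535) = 970490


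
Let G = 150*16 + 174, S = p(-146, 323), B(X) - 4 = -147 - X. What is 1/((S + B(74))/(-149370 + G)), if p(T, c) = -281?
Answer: 24466/83 ≈ 294.77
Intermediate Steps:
B(X) = -143 - X (B(X) = 4 + (-147 - X) = -143 - X)
S = -281
G = 2574 (G = 2400 + 174 = 2574)
1/((S + B(74))/(-149370 + G)) = 1/((-281 + (-143 - 1*74))/(-149370 + 2574)) = 1/((-281 + (-143 - 74))/(-146796)) = 1/((-281 - 217)*(-1/146796)) = 1/(-498*(-1/146796)) = 1/(83/24466) = 24466/83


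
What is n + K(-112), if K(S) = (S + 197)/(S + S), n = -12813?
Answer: -2870197/224 ≈ -12813.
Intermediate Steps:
K(S) = (197 + S)/(2*S) (K(S) = (197 + S)/((2*S)) = (197 + S)*(1/(2*S)) = (197 + S)/(2*S))
n + K(-112) = -12813 + (1/2)*(197 - 112)/(-112) = -12813 + (1/2)*(-1/112)*85 = -12813 - 85/224 = -2870197/224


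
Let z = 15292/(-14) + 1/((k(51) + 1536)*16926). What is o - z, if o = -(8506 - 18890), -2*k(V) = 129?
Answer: 285835361057/24906609 ≈ 11476.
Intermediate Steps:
k(V) = -129/2 (k(V) = -½*129 = -129/2)
o = 10384 (o = -1*(-10384) = 10384)
z = -27205133201/24906609 (z = 15292/(-14) + 1/((-129/2 + 1536)*16926) = 15292*(-1/14) + (1/16926)/(2943/2) = -7646/7 + (2/2943)*(1/16926) = -7646/7 + 1/24906609 = -27205133201/24906609 ≈ -1092.3)
o - z = 10384 - 1*(-27205133201/24906609) = 10384 + 27205133201/24906609 = 285835361057/24906609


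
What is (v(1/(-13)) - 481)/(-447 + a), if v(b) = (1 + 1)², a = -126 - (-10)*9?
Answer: 159/161 ≈ 0.98758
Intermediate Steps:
a = -36 (a = -126 - 1*(-90) = -126 + 90 = -36)
v(b) = 4 (v(b) = 2² = 4)
(v(1/(-13)) - 481)/(-447 + a) = (4 - 481)/(-447 - 36) = -477/(-483) = -477*(-1/483) = 159/161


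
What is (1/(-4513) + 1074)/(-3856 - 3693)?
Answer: -4846961/34068637 ≈ -0.14227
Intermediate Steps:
(1/(-4513) + 1074)/(-3856 - 3693) = (-1/4513 + 1074)/(-7549) = (4846961/4513)*(-1/7549) = -4846961/34068637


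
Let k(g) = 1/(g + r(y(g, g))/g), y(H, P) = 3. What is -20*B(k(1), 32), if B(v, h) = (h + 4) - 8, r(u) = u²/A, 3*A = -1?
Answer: -560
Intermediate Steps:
A = -⅓ (A = (⅓)*(-1) = -⅓ ≈ -0.33333)
r(u) = -3*u² (r(u) = u²/(-⅓) = u²*(-3) = -3*u²)
k(g) = 1/(g - 27/g) (k(g) = 1/(g + (-3*3²)/g) = 1/(g + (-3*9)/g) = 1/(g - 27/g))
B(v, h) = -4 + h (B(v, h) = (4 + h) - 8 = -4 + h)
-20*B(k(1), 32) = -20*(-4 + 32) = -20*28 = -560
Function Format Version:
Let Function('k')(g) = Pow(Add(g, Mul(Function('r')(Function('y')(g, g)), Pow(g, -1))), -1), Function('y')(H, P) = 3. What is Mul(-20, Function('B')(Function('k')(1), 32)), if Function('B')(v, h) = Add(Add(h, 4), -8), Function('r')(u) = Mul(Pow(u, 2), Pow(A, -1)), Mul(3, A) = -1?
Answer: -560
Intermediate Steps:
A = Rational(-1, 3) (A = Mul(Rational(1, 3), -1) = Rational(-1, 3) ≈ -0.33333)
Function('r')(u) = Mul(-3, Pow(u, 2)) (Function('r')(u) = Mul(Pow(u, 2), Pow(Rational(-1, 3), -1)) = Mul(Pow(u, 2), -3) = Mul(-3, Pow(u, 2)))
Function('k')(g) = Pow(Add(g, Mul(-27, Pow(g, -1))), -1) (Function('k')(g) = Pow(Add(g, Mul(Mul(-3, Pow(3, 2)), Pow(g, -1))), -1) = Pow(Add(g, Mul(Mul(-3, 9), Pow(g, -1))), -1) = Pow(Add(g, Mul(-27, Pow(g, -1))), -1))
Function('B')(v, h) = Add(-4, h) (Function('B')(v, h) = Add(Add(4, h), -8) = Add(-4, h))
Mul(-20, Function('B')(Function('k')(1), 32)) = Mul(-20, Add(-4, 32)) = Mul(-20, 28) = -560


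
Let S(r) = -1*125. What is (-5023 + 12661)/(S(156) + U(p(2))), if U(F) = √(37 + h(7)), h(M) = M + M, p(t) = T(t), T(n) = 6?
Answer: -477375/7787 - 3819*√51/7787 ≈ -64.807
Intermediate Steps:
p(t) = 6
h(M) = 2*M
U(F) = √51 (U(F) = √(37 + 2*7) = √(37 + 14) = √51)
S(r) = -125
(-5023 + 12661)/(S(156) + U(p(2))) = (-5023 + 12661)/(-125 + √51) = 7638/(-125 + √51)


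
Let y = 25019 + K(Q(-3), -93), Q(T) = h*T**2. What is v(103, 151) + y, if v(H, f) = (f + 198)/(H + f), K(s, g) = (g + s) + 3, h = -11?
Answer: 6307169/254 ≈ 24831.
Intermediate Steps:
Q(T) = -11*T**2
K(s, g) = 3 + g + s
v(H, f) = (198 + f)/(H + f)
y = 24830 (y = 25019 + (3 - 93 - 11*(-3)**2) = 25019 + (3 - 93 - 11*9) = 25019 + (3 - 93 - 99) = 25019 - 189 = 24830)
v(103, 151) + y = (198 + 151)/(103 + 151) + 24830 = 349/254 + 24830 = 6307169/254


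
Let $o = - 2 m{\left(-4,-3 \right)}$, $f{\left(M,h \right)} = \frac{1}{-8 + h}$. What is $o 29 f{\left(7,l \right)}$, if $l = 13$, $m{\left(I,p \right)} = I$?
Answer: $\frac{232}{5} \approx 46.4$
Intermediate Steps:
$o = 8$ ($o = \left(-2\right) \left(-4\right) = 8$)
$o 29 f{\left(7,l \right)} = \frac{8 \cdot 29}{-8 + 13} = \frac{232}{5}$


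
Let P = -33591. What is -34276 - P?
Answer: -685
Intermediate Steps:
-34276 - P = -34276 - 1*(-33591) = -34276 + 33591 = -685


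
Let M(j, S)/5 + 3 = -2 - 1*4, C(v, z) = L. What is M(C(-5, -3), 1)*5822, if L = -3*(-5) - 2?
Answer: -261990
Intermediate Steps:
L = 13 (L = 15 - 2 = 13)
C(v, z) = 13
M(j, S) = -45 (M(j, S) = -15 + 5*(-2 - 1*4) = -15 + 5*(-2 - 4) = -15 + 5*(-6) = -15 - 30 = -45)
M(C(-5, -3), 1)*5822 = -45*5822 = -261990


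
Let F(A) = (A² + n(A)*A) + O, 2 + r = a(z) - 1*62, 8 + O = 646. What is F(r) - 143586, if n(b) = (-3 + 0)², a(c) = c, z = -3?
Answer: -139062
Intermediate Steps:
O = 638 (O = -8 + 646 = 638)
n(b) = 9 (n(b) = (-3)² = 9)
r = -67 (r = -2 + (-3 - 1*62) = -2 + (-3 - 62) = -2 - 65 = -67)
F(A) = 638 + A² + 9*A (F(A) = (A² + 9*A) + 638 = 638 + A² + 9*A)
F(r) - 143586 = (638 + (-67)² + 9*(-67)) - 143586 = (638 + 4489 - 603) - 143586 = 4524 - 143586 = -139062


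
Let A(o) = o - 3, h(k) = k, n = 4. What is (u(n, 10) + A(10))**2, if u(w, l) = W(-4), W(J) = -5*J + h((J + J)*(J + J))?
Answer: 8281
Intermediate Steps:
A(o) = -3 + o
W(J) = -5*J + 4*J**2 (W(J) = -5*J + (J + J)*(J + J) = -5*J + (2*J)*(2*J) = -5*J + 4*J**2)
u(w, l) = 84 (u(w, l) = -4*(-5 + 4*(-4)) = -4*(-5 - 16) = -4*(-21) = 84)
(u(n, 10) + A(10))**2 = (84 + (-3 + 10))**2 = (84 + 7)**2 = 91**2 = 8281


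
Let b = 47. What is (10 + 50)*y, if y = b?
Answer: 2820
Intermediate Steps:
y = 47
(10 + 50)*y = (10 + 50)*47 = 60*47 = 2820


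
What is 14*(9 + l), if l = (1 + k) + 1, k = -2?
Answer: 126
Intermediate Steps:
l = 0 (l = (1 - 2) + 1 = -1 + 1 = 0)
14*(9 + l) = 14*(9 + 0) = 14*9 = 126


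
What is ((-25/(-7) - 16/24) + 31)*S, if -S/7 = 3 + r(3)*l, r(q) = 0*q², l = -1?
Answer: -712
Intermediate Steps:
r(q) = 0
S = -21 (S = -7*(3 + 0*(-1)) = -7*(3 + 0) = -7*3 = -21)
((-25/(-7) - 16/24) + 31)*S = ((-25/(-7) - 16/24) + 31)*(-21) = ((-25*(-⅐) - 16*1/24) + 31)*(-21) = ((25/7 - ⅔) + 31)*(-21) = (61/21 + 31)*(-21) = (712/21)*(-21) = -712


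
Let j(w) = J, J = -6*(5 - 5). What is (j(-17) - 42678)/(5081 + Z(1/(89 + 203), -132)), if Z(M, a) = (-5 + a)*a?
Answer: -42678/23165 ≈ -1.8423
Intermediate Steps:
J = 0 (J = -6*0 = 0)
j(w) = 0
Z(M, a) = a*(-5 + a)
(j(-17) - 42678)/(5081 + Z(1/(89 + 203), -132)) = (0 - 42678)/(5081 - 132*(-5 - 132)) = -42678/(5081 - 132*(-137)) = -42678/(5081 + 18084) = -42678/23165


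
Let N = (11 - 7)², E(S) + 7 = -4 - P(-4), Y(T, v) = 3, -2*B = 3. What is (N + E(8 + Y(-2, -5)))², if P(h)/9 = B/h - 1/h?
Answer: 25/64 ≈ 0.39063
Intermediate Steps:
B = -3/2 (B = -½*3 = -3/2 ≈ -1.5000)
P(h) = -45/(2*h) (P(h) = 9*(-3/(2*h) - 1/h) = 9*(-5/(2*h)) = -45/(2*h))
E(S) = -133/8 (E(S) = -7 + (-4 - (-45)/(2*(-4))) = -7 + (-4 - (-45)*(-1)/(2*4)) = -7 + (-4 - 1*45/8) = -7 + (-4 - 45/8) = -7 - 77/8 = -133/8)
N = 16 (N = 4² = 16)
(N + E(8 + Y(-2, -5)))² = (16 - 133/8)² = (-5/8)² = 25/64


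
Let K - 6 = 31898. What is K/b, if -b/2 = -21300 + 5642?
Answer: 7976/7829 ≈ 1.0188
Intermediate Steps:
K = 31904 (K = 6 + 31898 = 31904)
b = 31316 (b = -2*(-21300 + 5642) = -2*(-15658) = 31316)
K/b = 31904/31316 = 31904*(1/31316) = 7976/7829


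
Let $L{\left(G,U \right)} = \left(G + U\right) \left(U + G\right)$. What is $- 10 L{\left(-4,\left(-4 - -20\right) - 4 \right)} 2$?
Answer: $-1280$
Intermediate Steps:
$L{\left(G,U \right)} = \left(G + U\right)^{2}$ ($L{\left(G,U \right)} = \left(G + U\right) \left(G + U\right) = \left(G + U\right)^{2}$)
$- 10 L{\left(-4,\left(-4 - -20\right) - 4 \right)} 2 = - 10 \left(-4 - -12\right)^{2} \cdot 2 = - 10 \left(-4 + \left(\left(-4 + 20\right) - 4\right)\right)^{2} \cdot 2 = - 10 \left(-4 + \left(16 - 4\right)\right)^{2} \cdot 2 = - 10 \left(-4 + 12\right)^{2} \cdot 2 = - 10 \cdot 8^{2} \cdot 2 = \left(-10\right) 64 \cdot 2 = \left(-640\right) 2 = -1280$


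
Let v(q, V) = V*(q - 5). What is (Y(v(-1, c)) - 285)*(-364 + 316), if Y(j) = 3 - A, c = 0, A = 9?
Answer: 13968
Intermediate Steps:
v(q, V) = V*(-5 + q)
Y(j) = -6 (Y(j) = 3 - 1*9 = 3 - 9 = -6)
(Y(v(-1, c)) - 285)*(-364 + 316) = (-6 - 285)*(-364 + 316) = -291*(-48) = 13968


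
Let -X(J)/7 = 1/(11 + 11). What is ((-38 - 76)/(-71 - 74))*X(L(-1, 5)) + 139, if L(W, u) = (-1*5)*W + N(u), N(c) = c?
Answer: 221306/1595 ≈ 138.75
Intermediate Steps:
L(W, u) = u - 5*W (L(W, u) = (-1*5)*W + u = -5*W + u = u - 5*W)
X(J) = -7/22 (X(J) = -7/(11 + 11) = -7/22)
((-38 - 76)/(-71 - 74))*X(L(-1, 5)) + 139 = ((-38 - 76)/(-71 - 74))*(-7/22) + 139 = -114/(-145)*(-7/22) + 139 = -114*(-1/145)*(-7/22) + 139 = (114/145)*(-7/22) + 139 = -399/1595 + 139 = 221306/1595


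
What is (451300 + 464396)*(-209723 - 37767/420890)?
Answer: -40414403773157976/210445 ≈ -1.9204e+11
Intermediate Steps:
(451300 + 464396)*(-209723 - 37767/420890) = 915696*(-209723 - 37767*1/420890) = 915696*(-209723 - 37767/420890) = 915696*(-88270351237/420890) = -40414403773157976/210445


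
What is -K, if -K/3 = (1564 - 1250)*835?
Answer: 786570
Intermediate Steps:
K = -786570 (K = -3*(1564 - 1250)*835 = -942*835 = -3*262190 = -786570)
-K = -1*(-786570) = 786570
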